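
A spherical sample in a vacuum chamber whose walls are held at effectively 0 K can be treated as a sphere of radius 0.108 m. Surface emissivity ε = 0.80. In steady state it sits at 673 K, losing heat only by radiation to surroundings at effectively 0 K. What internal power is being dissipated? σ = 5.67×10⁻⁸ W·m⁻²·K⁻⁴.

Steady state: P = εσA T⁴.
A = 4πr² = 0.1466 m²; T⁴ = (673)⁴ = 2.051×10¹¹ K⁴.
P = 0.80 × 5.67×10⁻⁸ × 0.1466 × 2.051×10¹¹.

P ≈ 1360 W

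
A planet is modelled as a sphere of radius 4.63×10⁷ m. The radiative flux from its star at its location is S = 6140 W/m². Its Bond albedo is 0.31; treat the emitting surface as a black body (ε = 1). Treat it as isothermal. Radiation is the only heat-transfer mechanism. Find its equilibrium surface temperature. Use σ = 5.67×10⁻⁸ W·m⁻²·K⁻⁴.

T ≈ 370 K

At equilibrium, absorbed power = emitted power.
Absorbing cross-section = πr² = 6.735×10¹⁵ m²; emitting surface = 4πr² = 2.694×10¹⁶ m² (ratio 4).
(1−a)S·A_cross = εσ·A_surf·T⁴  ⇒  T⁴ = (1−a)S/(4σ).
T⁴ = 0.690·6140/(4·5.67×10⁻⁸) = 1.868×10¹⁰ K⁴.
T = (1.868×10¹⁰)^(1/4).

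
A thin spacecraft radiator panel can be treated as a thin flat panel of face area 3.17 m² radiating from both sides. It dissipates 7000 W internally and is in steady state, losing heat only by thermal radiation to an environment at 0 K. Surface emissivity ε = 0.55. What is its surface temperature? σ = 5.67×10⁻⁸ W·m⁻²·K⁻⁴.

Steady state: internal power = radiated power, P = εσA T⁴.
Radiating area A = 2·3.17 = 6.340 m².
T⁴ = P/(εσA) = 7000/(0.55·5.67×10⁻⁸·6.340) = 3.540×10¹⁰ K⁴.
T = (3.540×10¹⁰)^(1/4).

T ≈ 434 K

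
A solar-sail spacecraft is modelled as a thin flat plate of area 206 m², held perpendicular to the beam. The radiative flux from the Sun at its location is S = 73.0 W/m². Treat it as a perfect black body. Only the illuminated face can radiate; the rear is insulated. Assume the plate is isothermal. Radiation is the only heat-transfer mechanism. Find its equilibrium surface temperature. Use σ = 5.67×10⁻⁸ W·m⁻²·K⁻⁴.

T ≈ 189 K

At equilibrium, absorbed power = emitted power.
Absorbing cross-section = A = 206.0 m²; emitting surface = A = 206.0 m² (ratio 1).
S·A_cross = εσ·A_surf·T⁴  ⇒  T⁴ = S/(1σ).
T⁴ = 1.00·73.0/(1·5.67×10⁻⁸) = 1.287×10⁹ K⁴.
T = (1.287×10⁹)^(1/4).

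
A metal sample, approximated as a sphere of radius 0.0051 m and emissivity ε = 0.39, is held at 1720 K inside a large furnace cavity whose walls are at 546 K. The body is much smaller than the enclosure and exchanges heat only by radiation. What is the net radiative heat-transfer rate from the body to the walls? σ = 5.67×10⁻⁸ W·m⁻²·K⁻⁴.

For a small grey body in a large enclosure: P_net = εσA(T_body⁴ − T_wall⁴).
A = 4πr² = 3.269×10⁻⁴ m²; T_body⁴ − T_wall⁴ = 8.752×10¹² − 8.887×10¹⁰ = 8.663×10¹² K⁴.
|P_net| = 0.39·5.67×10⁻⁸·3.269×10⁻⁴·8.663×10¹².

P_net ≈ 62.6 W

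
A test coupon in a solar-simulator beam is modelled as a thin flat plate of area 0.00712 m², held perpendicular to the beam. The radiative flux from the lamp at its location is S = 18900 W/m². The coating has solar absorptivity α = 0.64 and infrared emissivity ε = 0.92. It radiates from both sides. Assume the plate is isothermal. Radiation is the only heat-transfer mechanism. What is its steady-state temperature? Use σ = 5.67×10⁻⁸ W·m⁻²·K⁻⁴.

T ≈ 584 K

At equilibrium, absorbed power = emitted power.
Absorbing cross-section = A = 0.007120 m²; emitting surface = 2A = 0.01424 m² (ratio 2).
αS·A_cross = εσ·A_surf·T⁴  ⇒  T⁴ = αS/(ε·2σ).
T⁴ = 0.640·18900/(0.92·2·5.67×10⁻⁸) = 1.159×10¹¹ K⁴.
T = (1.159×10¹¹)^(1/4).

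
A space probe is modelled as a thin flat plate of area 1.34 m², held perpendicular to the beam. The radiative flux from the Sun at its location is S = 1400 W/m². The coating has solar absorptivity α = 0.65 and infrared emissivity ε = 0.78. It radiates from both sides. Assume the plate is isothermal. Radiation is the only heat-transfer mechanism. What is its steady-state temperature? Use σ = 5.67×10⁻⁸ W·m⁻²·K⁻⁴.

T ≈ 318 K

At equilibrium, absorbed power = emitted power.
Absorbing cross-section = A = 1.340 m²; emitting surface = 2A = 2.680 m² (ratio 2).
αS·A_cross = εσ·A_surf·T⁴  ⇒  T⁴ = αS/(ε·2σ).
T⁴ = 0.650·1400/(0.78·2·5.67×10⁻⁸) = 1.029×10¹⁰ K⁴.
T = (1.029×10¹⁰)^(1/4).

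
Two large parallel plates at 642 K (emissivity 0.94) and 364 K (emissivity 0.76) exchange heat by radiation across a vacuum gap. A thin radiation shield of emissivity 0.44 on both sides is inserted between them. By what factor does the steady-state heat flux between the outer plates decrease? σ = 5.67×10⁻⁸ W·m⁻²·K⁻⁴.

Without shield: q₀ = σΔ(T⁴)/(1/ε₁+1/ε₂−1) with denominator 1.380.
With shield the two gaps are in series; the resistances add: (1/ε₁+1/ε_s−1)+(1/ε_s+1/ε₂−1) = 2.337+2.589 = 4.925.
Heat-flux ratio q₀/q = 4.925/1.380.

factor ≈ 3.57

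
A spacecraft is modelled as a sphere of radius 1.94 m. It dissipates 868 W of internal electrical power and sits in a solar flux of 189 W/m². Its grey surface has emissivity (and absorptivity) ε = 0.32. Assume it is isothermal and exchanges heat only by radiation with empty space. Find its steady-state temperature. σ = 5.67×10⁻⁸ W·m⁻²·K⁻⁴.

T ≈ 207 K

At steady state, absorbed solar power + internal power = radiated power.
Absorbed: α·S·A_cross = 0.32·189·11.82 = 715.1 W (cross-section πr²).
Total input = 715.1 + 868 = 1583 W.
Radiated: εσ·A_surf·T⁴ with A_surf = 4πr² = 47.29 m².
T⁴ = 1583/(0.32·5.67×10⁻⁸·47.29) = 1.845×10⁹ K⁴.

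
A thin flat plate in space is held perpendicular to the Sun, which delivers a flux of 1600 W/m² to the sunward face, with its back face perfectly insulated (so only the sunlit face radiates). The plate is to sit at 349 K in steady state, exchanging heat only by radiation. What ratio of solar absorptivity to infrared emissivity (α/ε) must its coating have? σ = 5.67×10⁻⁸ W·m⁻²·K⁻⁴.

Balance: αS·A = εσ·1A·T⁴ ⇒ α/ε = σT⁴/S.
α/ε = 5.67×10⁻⁸·(349)⁴/1600 = 5.67×10⁻⁸·1.484×10¹⁰/1600.

α/ε ≈ 0.526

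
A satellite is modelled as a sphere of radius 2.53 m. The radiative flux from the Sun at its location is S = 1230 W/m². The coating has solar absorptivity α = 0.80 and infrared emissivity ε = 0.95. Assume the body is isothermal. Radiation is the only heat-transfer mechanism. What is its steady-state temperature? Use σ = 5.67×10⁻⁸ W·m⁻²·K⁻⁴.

T ≈ 260 K

At equilibrium, absorbed power = emitted power.
Absorbing cross-section = πr² = 20.11 m²; emitting surface = 4πr² = 80.44 m² (ratio 4).
αS·A_cross = εσ·A_surf·T⁴  ⇒  T⁴ = αS/(ε·4σ).
T⁴ = 0.800·1230/(0.95·4·5.67×10⁻⁸) = 4.567×10⁹ K⁴.
T = (4.567×10⁹)^(1/4).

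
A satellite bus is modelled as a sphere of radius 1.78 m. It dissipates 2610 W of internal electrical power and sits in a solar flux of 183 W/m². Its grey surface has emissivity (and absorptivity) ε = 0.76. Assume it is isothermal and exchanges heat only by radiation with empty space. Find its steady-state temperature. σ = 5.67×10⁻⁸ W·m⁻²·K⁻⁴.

At steady state, absorbed solar power + internal power = radiated power.
Absorbed: α·S·A_cross = 0.76·183·9.954 = 1384 W (cross-section πr²).
Total input = 1384 + 2610 = 3994 W.
Radiated: εσ·A_surf·T⁴ with A_surf = 4πr² = 39.82 m².
T⁴ = 3994/(0.76·5.67×10⁻⁸·39.82) = 2.328×10⁹ K⁴.

T ≈ 220 K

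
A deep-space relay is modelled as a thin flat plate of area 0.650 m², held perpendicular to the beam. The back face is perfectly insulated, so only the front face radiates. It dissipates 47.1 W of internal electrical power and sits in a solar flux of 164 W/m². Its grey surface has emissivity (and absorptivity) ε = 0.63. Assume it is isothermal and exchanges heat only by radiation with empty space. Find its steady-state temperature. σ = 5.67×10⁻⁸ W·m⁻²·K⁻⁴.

At steady state, absorbed solar power + internal power = radiated power.
Absorbed: α·S·A_cross = 0.63·164·0.6500 = 67.16 W (cross-section A).
Total input = 67.16 + 47.1 = 114.3 W.
Radiated: εσ·A_surf·T⁴ with A_surf = A = 0.6500 m².
T⁴ = 114.3/(0.63·5.67×10⁻⁸·0.6500) = 4.921×10⁹ K⁴.

T ≈ 265 K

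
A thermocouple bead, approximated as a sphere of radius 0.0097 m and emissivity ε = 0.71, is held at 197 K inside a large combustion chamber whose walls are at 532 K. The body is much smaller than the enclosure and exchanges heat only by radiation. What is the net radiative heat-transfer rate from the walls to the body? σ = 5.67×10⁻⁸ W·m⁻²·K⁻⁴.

P_net ≈ 3.74 W

For a small grey body in a large enclosure: P_net = εσA(T_body⁴ − T_wall⁴).
A = 4πr² = 0.001182 m²; T_body⁴ − T_wall⁴ = 1.506×10⁹ − 8.010×10¹⁰ = -7.860×10¹⁰ K⁴.
|P_net| = 0.71·5.67×10⁻⁸·0.001182·7.860×10¹⁰.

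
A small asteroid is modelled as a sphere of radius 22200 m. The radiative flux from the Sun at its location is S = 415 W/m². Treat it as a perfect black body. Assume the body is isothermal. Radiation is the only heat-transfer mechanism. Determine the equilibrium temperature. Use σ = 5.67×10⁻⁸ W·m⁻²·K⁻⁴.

At equilibrium, absorbed power = emitted power.
Absorbing cross-section = πr² = 1.548×10⁹ m²; emitting surface = 4πr² = 6.193×10⁹ m² (ratio 4).
S·A_cross = εσ·A_surf·T⁴  ⇒  T⁴ = S/(4σ).
T⁴ = 1.00·415/(4·5.67×10⁻⁸) = 1.830×10⁹ K⁴.
T = (1.830×10⁹)^(1/4).

T ≈ 207 K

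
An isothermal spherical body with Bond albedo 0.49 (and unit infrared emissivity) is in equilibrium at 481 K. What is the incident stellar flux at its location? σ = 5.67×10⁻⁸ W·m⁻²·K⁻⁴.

(1−a)S·πr² = σ·4πr²·T⁴ ⇒ S = 4σT⁴/(1−a).
S = 4·5.67×10⁻⁸·5.353×10¹⁰/0.510.

S ≈ 23800 W/m²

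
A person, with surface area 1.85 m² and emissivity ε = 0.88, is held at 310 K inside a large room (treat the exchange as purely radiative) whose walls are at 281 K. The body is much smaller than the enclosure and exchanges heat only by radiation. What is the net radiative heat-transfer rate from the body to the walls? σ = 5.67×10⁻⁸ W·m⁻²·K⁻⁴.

For a small grey body in a large enclosure: P_net = εσA(T_body⁴ − T_wall⁴).
A = 1.85 m²; T_body⁴ − T_wall⁴ = 9.235×10⁹ − 6.235×10⁹ = 3.000×10⁹ K⁴.
|P_net| = 0.88·5.67×10⁻⁸·1.850·3.000×10⁹.

P_net ≈ 277 W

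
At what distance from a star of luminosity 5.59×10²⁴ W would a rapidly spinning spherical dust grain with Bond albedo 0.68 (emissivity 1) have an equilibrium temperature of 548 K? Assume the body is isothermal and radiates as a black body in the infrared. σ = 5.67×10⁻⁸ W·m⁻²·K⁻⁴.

d ≈ 2.64×10⁹ m

For an isothermal black-emitting sphere, (1−a)S·πr² = σ·4πr²·T⁴ ⇒ S = 4σT⁴/(1−a).
S = 4·5.67×10⁻⁸·(548)⁴/0.320 = 63920 W/m².
Flux falls as S = L/(4πd²), so d = √(L/(4πS)) = √(5.59×10²⁴/(4π·63920)).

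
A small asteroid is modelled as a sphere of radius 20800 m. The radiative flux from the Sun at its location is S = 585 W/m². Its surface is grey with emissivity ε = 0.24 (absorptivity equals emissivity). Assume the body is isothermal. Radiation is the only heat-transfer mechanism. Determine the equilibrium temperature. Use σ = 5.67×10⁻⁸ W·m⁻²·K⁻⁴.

At equilibrium, absorbed power = emitted power.
Absorbing cross-section = πr² = 1.359×10⁹ m²; emitting surface = 4πr² = 5.437×10⁹ m² (ratio 4).
εS·A_cross = εσ·A_surf·T⁴  ⇒  T⁴ = S/(4σ)   (ε cancels).
T⁴ = 585/(4·5.67×10⁻⁸) = 2.579×10⁹ K⁴.
T = (2.579×10⁹)^(1/4).

T ≈ 225 K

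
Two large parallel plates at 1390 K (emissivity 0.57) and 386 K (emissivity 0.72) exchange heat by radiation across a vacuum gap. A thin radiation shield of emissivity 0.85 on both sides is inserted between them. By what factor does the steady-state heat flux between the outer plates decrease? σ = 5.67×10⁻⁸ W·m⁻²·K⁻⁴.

factor ≈ 1.63

Without shield: q₀ = σΔ(T⁴)/(1/ε₁+1/ε₂−1) with denominator 2.143.
With shield the two gaps are in series; the resistances add: (1/ε₁+1/ε_s−1)+(1/ε_s+1/ε₂−1) = 1.931+1.565 = 3.496.
Heat-flux ratio q₀/q = 3.496/2.143.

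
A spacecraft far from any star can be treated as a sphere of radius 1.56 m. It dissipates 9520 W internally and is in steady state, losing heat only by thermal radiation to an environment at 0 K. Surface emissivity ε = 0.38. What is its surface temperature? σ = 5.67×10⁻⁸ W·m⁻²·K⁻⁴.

Steady state: internal power = radiated power, P = εσA T⁴.
Radiating area A = 4πr² = 30.58 m².
T⁴ = P/(εσA) = 9520/(0.38·5.67×10⁻⁸·30.58) = 1.445×10¹⁰ K⁴.
T = (1.445×10¹⁰)^(1/4).

T ≈ 347 K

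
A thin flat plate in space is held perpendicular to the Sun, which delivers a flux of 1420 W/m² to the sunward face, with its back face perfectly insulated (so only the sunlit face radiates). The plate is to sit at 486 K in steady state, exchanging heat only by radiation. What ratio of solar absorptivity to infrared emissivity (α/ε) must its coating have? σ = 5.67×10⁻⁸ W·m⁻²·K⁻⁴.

Balance: αS·A = εσ·1A·T⁴ ⇒ α/ε = σT⁴/S.
α/ε = 5.67×10⁻⁸·(486)⁴/1420 = 5.67×10⁻⁸·5.579×10¹⁰/1420.

α/ε ≈ 2.23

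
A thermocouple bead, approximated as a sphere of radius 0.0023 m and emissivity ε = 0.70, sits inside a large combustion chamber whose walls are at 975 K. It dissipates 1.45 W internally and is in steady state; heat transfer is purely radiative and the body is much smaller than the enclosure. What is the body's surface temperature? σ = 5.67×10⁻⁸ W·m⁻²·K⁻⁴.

For a small grey body in a large enclosure, net radiated power = εσA(T⁴ − T_w⁴).
Steady state: P = εσA(T⁴ − T_w⁴) with A = 4πr² = 6.648×10⁻⁵ m².
T⁴ = P/(εσA) + T_w⁴ = 1.45/(0.70·5.67×10⁻⁸·6.648×10⁻⁵) + (975)⁴
    = 5.496×10¹¹ + 9.037×10¹¹ = 1.453×10¹² K⁴.

T ≈ 1100 K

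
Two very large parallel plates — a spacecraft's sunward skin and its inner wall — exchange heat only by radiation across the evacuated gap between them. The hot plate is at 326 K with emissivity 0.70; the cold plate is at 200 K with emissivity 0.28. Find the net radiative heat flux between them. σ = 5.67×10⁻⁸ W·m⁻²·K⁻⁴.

For two infinite grey parallel plates, q = σ(T₁⁴ − T₂⁴)/(1/ε₁ + 1/ε₂ − 1).
T₁⁴ − T₂⁴ = 1.129×10¹⁰ − 1.600×10⁹ = 9.695×10⁹ K⁴.
1/ε₁ + 1/ε₂ − 1 = 1.429 + 3.571 − 1 = 4.000.
q = 5.67×10⁻⁸ × 9.695×10⁹ / 4.000.

q ≈ 137 W/m²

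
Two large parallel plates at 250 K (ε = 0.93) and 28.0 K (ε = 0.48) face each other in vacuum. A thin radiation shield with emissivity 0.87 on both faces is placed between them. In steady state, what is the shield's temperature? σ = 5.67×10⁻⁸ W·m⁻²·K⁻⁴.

T_s ≈ 224 K

In steady state the net flux on the hot side equals that on the cold side.
σ(T₁⁴−T_s⁴)/D₁ = σ(T_s⁴−T₂⁴)/D₂, with D₁ = 1/ε₁+1/ε_s−1 = 1.225, D₂ = 1/ε_s+1/ε₂−1 = 2.233.
Solve for T_s⁴: T_s⁴ = (D₂·T₁⁴ + D₁·T₂⁴)/(D₁+D₂) = 2.523×10⁹ K⁴.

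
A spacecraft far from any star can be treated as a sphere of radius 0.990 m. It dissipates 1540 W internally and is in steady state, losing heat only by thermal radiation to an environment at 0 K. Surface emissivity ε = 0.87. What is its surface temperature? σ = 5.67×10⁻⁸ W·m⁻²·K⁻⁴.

Steady state: internal power = radiated power, P = εσA T⁴.
Radiating area A = 4πr² = 12.32 m².
T⁴ = P/(εσA) = 1540/(0.87·5.67×10⁻⁸·12.32) = 2.535×10⁹ K⁴.
T = (2.535×10⁹)^(1/4).

T ≈ 224 K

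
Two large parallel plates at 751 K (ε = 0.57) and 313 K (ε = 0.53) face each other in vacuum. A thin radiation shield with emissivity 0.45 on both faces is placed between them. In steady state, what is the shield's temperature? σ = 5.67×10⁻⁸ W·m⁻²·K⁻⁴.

In steady state the net flux on the hot side equals that on the cold side.
σ(T₁⁴−T_s⁴)/D₁ = σ(T_s⁴−T₂⁴)/D₂, with D₁ = 1/ε₁+1/ε_s−1 = 2.977, D₂ = 1/ε_s+1/ε₂−1 = 3.109.
Solve for T_s⁴: T_s⁴ = (D₂·T₁⁴ + D₁·T₂⁴)/(D₁+D₂) = 1.672×10¹¹ K⁴.

T_s ≈ 639 K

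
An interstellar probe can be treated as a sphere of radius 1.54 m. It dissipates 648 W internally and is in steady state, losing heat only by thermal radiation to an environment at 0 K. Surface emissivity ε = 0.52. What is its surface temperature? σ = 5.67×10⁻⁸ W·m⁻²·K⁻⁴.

Steady state: internal power = radiated power, P = εσA T⁴.
Radiating area A = 4πr² = 29.80 m².
T⁴ = P/(εσA) = 648/(0.52·5.67×10⁻⁸·29.80) = 7.375×10⁸ K⁴.
T = (7.375×10⁸)^(1/4).

T ≈ 165 K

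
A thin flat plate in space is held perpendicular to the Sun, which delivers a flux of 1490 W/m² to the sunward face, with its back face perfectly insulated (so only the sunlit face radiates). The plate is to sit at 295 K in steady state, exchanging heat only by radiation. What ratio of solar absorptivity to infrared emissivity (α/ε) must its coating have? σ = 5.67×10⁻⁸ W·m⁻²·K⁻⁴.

α/ε ≈ 0.288

Balance: αS·A = εσ·1A·T⁴ ⇒ α/ε = σT⁴/S.
α/ε = 5.67×10⁻⁸·(295)⁴/1490 = 5.67×10⁻⁸·7.573×10⁹/1490.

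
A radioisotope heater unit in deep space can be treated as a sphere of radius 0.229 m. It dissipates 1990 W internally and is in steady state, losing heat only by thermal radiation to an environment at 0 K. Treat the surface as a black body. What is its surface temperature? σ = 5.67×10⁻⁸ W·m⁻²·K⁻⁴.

Steady state: internal power = radiated power, P = εσA T⁴.
Radiating area A = 4πr² = 0.6590 m².
T⁴ = P/(εσA) = 1990/(1.0·5.67×10⁻⁸·0.6590) = 5.326×10¹⁰ K⁴.
T = (5.326×10¹⁰)^(1/4).

T ≈ 480 K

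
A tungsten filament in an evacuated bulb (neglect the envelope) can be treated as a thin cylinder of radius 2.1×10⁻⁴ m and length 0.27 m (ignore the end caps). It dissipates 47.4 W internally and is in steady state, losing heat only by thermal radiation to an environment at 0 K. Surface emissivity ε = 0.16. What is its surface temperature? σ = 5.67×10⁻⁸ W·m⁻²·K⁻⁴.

Steady state: internal power = radiated power, P = εσA T⁴.
Radiating area A = 2πrL = 3.563×10⁻⁴ m².
T⁴ = P/(εσA) = 47.4/(0.16·5.67×10⁻⁸·3.563×10⁻⁴) = 1.467×10¹³ K⁴.
T = (1.467×10¹³)^(1/4).

T ≈ 1960 K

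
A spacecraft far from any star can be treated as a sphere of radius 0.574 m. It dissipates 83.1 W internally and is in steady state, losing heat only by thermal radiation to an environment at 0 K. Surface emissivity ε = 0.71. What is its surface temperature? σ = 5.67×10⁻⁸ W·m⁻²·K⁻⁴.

T ≈ 149 K

Steady state: internal power = radiated power, P = εσA T⁴.
Radiating area A = 4πr² = 4.140 m².
T⁴ = P/(εσA) = 83.1/(0.71·5.67×10⁻⁸·4.140) = 4.986×10⁸ K⁴.
T = (4.986×10⁸)^(1/4).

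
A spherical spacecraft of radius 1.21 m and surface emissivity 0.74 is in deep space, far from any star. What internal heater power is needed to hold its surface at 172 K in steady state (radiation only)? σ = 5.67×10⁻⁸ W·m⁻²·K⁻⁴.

P = εσ·4πr²·T⁴.
4πr² = 18.40 m²; T⁴ = 8.752×10⁸ K⁴.
P = 0.74·5.67×10⁻⁸·18.40·8.752×10⁸.

P ≈ 676 W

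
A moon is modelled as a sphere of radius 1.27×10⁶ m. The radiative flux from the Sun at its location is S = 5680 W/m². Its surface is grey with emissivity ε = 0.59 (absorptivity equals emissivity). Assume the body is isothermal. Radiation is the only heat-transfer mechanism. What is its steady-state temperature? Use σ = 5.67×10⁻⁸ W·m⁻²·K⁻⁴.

At equilibrium, absorbed power = emitted power.
Absorbing cross-section = πr² = 5.067×10¹² m²; emitting surface = 4πr² = 2.027×10¹³ m² (ratio 4).
εS·A_cross = εσ·A_surf·T⁴  ⇒  T⁴ = S/(4σ)   (ε cancels).
T⁴ = 5680/(4·5.67×10⁻⁸) = 2.504×10¹⁰ K⁴.
T = (2.504×10¹⁰)^(1/4).

T ≈ 398 K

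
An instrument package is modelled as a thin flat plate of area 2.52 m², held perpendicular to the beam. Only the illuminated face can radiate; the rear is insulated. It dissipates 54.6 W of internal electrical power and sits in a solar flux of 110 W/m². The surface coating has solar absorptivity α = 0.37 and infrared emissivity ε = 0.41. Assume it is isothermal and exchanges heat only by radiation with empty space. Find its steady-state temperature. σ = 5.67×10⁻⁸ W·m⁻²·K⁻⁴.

T ≈ 228 K

At steady state, absorbed solar power + internal power = radiated power.
Absorbed: α·S·A_cross = 0.37·110·2.520 = 102.6 W (cross-section A).
Total input = 102.6 + 54.6 = 157.2 W.
Radiated: εσ·A_surf·T⁴ with A_surf = A = 2.520 m².
T⁴ = 157.2/(0.41·5.67×10⁻⁸·2.520) = 2.683×10⁹ K⁴.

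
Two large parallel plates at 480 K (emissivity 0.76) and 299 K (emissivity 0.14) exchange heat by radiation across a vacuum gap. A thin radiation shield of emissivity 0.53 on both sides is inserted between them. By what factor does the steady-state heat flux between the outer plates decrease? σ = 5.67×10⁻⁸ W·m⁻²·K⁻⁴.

Without shield: q₀ = σΔ(T⁴)/(1/ε₁+1/ε₂−1) with denominator 7.459.
With shield the two gaps are in series; the resistances add: (1/ε₁+1/ε_s−1)+(1/ε_s+1/ε₂−1) = 2.203+8.030 = 10.23.
Heat-flux ratio q₀/q = 10.23/7.459.

factor ≈ 1.37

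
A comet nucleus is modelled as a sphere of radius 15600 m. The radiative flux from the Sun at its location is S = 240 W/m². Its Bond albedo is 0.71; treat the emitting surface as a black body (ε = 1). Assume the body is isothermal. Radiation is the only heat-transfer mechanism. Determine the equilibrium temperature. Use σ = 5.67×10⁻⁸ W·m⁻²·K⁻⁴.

T ≈ 132 K

At equilibrium, absorbed power = emitted power.
Absorbing cross-section = πr² = 7.645×10⁸ m²; emitting surface = 4πr² = 3.058×10⁹ m² (ratio 4).
(1−a)S·A_cross = εσ·A_surf·T⁴  ⇒  T⁴ = (1−a)S/(4σ).
T⁴ = 0.290·240/(4·5.67×10⁻⁸) = 3.069×10⁸ K⁴.
T = (3.069×10⁸)^(1/4).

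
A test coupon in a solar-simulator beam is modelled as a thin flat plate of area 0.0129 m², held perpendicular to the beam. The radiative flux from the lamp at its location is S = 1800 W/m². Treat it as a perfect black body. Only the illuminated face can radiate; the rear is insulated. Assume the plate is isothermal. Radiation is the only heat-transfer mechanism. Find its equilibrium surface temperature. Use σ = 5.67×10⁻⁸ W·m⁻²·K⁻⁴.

T ≈ 422 K

At equilibrium, absorbed power = emitted power.
Absorbing cross-section = A = 0.01290 m²; emitting surface = A = 0.01290 m² (ratio 1).
S·A_cross = εσ·A_surf·T⁴  ⇒  T⁴ = S/(1σ).
T⁴ = 1.00·1800/(1·5.67×10⁻⁸) = 3.175×10¹⁰ K⁴.
T = (3.175×10¹⁰)^(1/4).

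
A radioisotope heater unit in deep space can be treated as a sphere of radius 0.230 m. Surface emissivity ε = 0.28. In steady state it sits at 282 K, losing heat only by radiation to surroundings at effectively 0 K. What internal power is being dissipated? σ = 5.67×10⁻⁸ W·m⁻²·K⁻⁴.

Steady state: P = εσA T⁴.
A = 4πr² = 0.6648 m²; T⁴ = (282)⁴ = 6.324×10⁹ K⁴.
P = 0.28 × 5.67×10⁻⁸ × 0.6648 × 6.324×10⁹.

P ≈ 66.7 W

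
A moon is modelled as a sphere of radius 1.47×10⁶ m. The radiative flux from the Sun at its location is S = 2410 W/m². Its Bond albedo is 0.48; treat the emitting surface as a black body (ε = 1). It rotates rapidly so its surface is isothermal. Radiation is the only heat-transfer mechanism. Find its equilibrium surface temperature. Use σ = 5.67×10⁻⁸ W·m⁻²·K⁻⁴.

At equilibrium, absorbed power = emitted power.
Absorbing cross-section = πr² = 6.789×10¹² m²; emitting surface = 4πr² = 2.715×10¹³ m² (ratio 4).
(1−a)S·A_cross = εσ·A_surf·T⁴  ⇒  T⁴ = (1−a)S/(4σ).
T⁴ = 0.520·2410/(4·5.67×10⁻⁸) = 5.526×10⁹ K⁴.
T = (5.526×10⁹)^(1/4).

T ≈ 273 K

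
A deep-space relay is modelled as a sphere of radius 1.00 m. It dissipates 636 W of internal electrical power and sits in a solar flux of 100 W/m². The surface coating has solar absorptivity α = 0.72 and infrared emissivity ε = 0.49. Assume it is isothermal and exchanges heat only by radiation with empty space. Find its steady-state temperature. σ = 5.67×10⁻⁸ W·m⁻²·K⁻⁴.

T ≈ 223 K

At steady state, absorbed solar power + internal power = radiated power.
Absorbed: α·S·A_cross = 0.72·100·3.142 = 226.2 W (cross-section πr²).
Total input = 226.2 + 636 = 862.2 W.
Radiated: εσ·A_surf·T⁴ with A_surf = 4πr² = 12.57 m².
T⁴ = 862.2/(0.49·5.67×10⁻⁸·12.57) = 2.470×10⁹ K⁴.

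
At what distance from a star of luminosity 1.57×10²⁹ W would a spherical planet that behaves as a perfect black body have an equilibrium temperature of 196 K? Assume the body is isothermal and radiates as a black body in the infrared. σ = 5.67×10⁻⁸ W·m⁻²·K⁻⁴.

For an isothermal black-emitting sphere, (1−a)S·πr² = σ·4πr²·T⁴ ⇒ S = 4σT⁴/(1−a).
S = 4·5.67×10⁻⁸·(196)⁴/1.00 = 334.7 W/m².
Flux falls as S = L/(4πd²), so d = √(L/(4πS)) = √(1.57×10²⁹/(4π·334.7)).

d ≈ 6.11×10¹² m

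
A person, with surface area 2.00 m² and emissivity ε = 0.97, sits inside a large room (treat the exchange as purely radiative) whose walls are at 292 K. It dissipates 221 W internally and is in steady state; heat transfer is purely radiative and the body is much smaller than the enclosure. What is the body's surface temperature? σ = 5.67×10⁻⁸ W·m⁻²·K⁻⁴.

For a small grey body in a large enclosure, net radiated power = εσA(T⁴ − T_w⁴).
Steady state: P = εσA(T⁴ − T_w⁴) with A = 2.00 m².
T⁴ = P/(εσA) + T_w⁴ = 221/(0.97·5.67×10⁻⁸·2.000) + (292)⁴
    = 2.009×10⁹ + 7.270×10⁹ = 9.279×10⁹ K⁴.

T ≈ 310 K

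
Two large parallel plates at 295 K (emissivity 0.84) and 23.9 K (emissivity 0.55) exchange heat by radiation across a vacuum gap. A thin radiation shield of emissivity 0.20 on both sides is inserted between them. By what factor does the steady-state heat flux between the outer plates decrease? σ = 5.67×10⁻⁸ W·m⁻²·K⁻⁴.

factor ≈ 5.48

Without shield: q₀ = σΔ(T⁴)/(1/ε₁+1/ε₂−1) with denominator 2.009.
With shield the two gaps are in series; the resistances add: (1/ε₁+1/ε_s−1)+(1/ε_s+1/ε₂−1) = 5.190+5.818 = 11.01.
Heat-flux ratio q₀/q = 11.01/2.009.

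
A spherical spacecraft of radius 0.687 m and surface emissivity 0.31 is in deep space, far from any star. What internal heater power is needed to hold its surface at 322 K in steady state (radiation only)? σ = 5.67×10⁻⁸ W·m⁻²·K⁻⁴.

P = εσ·4πr²·T⁴.
4πr² = 5.931 m²; T⁴ = 1.075×10¹⁰ K⁴.
P = 0.31·5.67×10⁻⁸·5.931·1.075×10¹⁰.

P ≈ 1120 W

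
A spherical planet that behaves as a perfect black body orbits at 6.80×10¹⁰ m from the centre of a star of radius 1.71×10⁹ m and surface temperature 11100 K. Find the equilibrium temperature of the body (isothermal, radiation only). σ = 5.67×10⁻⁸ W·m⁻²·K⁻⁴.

The star's surface emits σT_*⁴; at distance d the flux is S = σT_*⁴(R_*/d)².
S = 5.67×10⁻⁸·(11100)⁴·(1.71×10⁹/6.80×10¹⁰)² = 5.443×10⁵ W/m².
For an isothermal sphere T⁴ = (1−a)S/(4σ) = 2.400×10¹² K⁴.

T ≈ 1240 K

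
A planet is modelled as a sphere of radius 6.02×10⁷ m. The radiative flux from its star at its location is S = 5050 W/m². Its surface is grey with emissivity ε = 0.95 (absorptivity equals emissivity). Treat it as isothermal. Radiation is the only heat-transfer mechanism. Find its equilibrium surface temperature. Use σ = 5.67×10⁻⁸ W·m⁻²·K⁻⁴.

At equilibrium, absorbed power = emitted power.
Absorbing cross-section = πr² = 1.139×10¹⁶ m²; emitting surface = 4πr² = 4.554×10¹⁶ m² (ratio 4).
εS·A_cross = εσ·A_surf·T⁴  ⇒  T⁴ = S/(4σ)   (ε cancels).
T⁴ = 5050/(4·5.67×10⁻⁸) = 2.227×10¹⁰ K⁴.
T = (2.227×10¹⁰)^(1/4).

T ≈ 386 K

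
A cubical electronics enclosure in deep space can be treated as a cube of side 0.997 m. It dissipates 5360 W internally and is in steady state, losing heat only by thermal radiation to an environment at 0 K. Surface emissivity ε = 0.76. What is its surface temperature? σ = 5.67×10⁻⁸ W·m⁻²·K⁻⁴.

Steady state: internal power = radiated power, P = εσA T⁴.
Radiating area A = 6L² = 5.964 m².
T⁴ = P/(εσA) = 5360/(0.76·5.67×10⁻⁸·5.964) = 2.086×10¹⁰ K⁴.
T = (2.086×10¹⁰)^(1/4).

T ≈ 380 K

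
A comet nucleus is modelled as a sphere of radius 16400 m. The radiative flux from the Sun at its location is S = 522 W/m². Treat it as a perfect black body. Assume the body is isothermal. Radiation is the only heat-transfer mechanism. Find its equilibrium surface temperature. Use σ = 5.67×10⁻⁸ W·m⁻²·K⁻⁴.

At equilibrium, absorbed power = emitted power.
Absorbing cross-section = πr² = 8.450×10⁸ m²; emitting surface = 4πr² = 3.380×10⁹ m² (ratio 4).
S·A_cross = εσ·A_surf·T⁴  ⇒  T⁴ = S/(4σ).
T⁴ = 1.00·522/(4·5.67×10⁻⁸) = 2.302×10⁹ K⁴.
T = (2.302×10⁹)^(1/4).

T ≈ 219 K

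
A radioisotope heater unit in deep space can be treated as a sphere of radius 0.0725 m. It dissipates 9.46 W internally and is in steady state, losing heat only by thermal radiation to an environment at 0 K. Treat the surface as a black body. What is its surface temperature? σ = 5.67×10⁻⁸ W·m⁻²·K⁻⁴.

T ≈ 224 K

Steady state: internal power = radiated power, P = εσA T⁴.
Radiating area A = 4πr² = 0.06605 m².
T⁴ = P/(εσA) = 9.46/(1.0·5.67×10⁻⁸·0.06605) = 2.526×10⁹ K⁴.
T = (2.526×10⁹)^(1/4).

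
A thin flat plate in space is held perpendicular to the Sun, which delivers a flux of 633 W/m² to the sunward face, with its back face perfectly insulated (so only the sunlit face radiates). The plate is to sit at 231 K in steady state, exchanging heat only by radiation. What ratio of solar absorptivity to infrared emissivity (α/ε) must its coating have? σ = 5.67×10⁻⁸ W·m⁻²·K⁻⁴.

α/ε ≈ 0.255

Balance: αS·A = εσ·1A·T⁴ ⇒ α/ε = σT⁴/S.
α/ε = 5.67×10⁻⁸·(231)⁴/633 = 5.67×10⁻⁸·2.847×10⁹/633.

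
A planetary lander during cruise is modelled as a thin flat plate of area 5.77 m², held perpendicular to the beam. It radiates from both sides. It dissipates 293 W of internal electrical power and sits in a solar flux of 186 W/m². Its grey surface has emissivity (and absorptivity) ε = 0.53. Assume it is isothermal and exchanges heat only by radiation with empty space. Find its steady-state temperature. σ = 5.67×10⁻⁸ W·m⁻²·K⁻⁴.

T ≈ 223 K

At steady state, absorbed solar power + internal power = radiated power.
Absorbed: α·S·A_cross = 0.53·186·5.770 = 568.8 W (cross-section A).
Total input = 568.8 + 293 = 861.8 W.
Radiated: εσ·A_surf·T⁴ with A_surf = 2A = 11.54 m².
T⁴ = 861.8/(0.53·5.67×10⁻⁸·11.54) = 2.485×10⁹ K⁴.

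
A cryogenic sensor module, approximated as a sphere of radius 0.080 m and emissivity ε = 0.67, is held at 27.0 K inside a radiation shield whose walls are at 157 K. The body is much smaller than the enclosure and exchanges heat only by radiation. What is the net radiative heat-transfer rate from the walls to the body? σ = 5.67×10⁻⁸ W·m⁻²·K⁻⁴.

For a small grey body in a large enclosure: P_net = εσA(T_body⁴ − T_wall⁴).
A = 4πr² = 0.08042 m²; T_body⁴ − T_wall⁴ = 5.314×10⁵ − 6.076×10⁸ = -6.070×10⁸ K⁴.
|P_net| = 0.67·5.67×10⁻⁸·0.08042·6.070×10⁸.

P_net ≈ 1.85 W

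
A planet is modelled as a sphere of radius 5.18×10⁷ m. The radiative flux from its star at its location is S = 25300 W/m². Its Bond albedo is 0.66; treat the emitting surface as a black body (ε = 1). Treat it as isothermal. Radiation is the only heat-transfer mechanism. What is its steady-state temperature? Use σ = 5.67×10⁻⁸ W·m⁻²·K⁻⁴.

At equilibrium, absorbed power = emitted power.
Absorbing cross-section = πr² = 8.430×10¹⁵ m²; emitting surface = 4πr² = 3.372×10¹⁶ m² (ratio 4).
(1−a)S·A_cross = εσ·A_surf·T⁴  ⇒  T⁴ = (1−a)S/(4σ).
T⁴ = 0.340·25300/(4·5.67×10⁻⁸) = 3.793×10¹⁰ K⁴.
T = (3.793×10¹⁰)^(1/4).

T ≈ 441 K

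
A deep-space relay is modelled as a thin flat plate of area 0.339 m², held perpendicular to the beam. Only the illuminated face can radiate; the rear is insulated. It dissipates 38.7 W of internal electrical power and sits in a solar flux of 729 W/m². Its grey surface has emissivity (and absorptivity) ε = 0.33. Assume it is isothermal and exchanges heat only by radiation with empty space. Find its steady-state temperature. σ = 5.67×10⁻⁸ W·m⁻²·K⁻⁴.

At steady state, absorbed solar power + internal power = radiated power.
Absorbed: α·S·A_cross = 0.33·729·0.3390 = 81.55 W (cross-section A).
Total input = 81.55 + 38.7 = 120.3 W.
Radiated: εσ·A_surf·T⁴ with A_surf = A = 0.3390 m².
T⁴ = 120.3/(0.33·5.67×10⁻⁸·0.3390) = 1.896×10¹⁰ K⁴.

T ≈ 371 K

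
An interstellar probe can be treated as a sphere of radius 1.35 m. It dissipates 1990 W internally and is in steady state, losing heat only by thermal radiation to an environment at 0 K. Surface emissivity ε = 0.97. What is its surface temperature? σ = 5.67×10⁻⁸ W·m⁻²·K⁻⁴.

Steady state: internal power = radiated power, P = εσA T⁴.
Radiating area A = 4πr² = 22.90 m².
T⁴ = P/(εσA) = 1990/(0.97·5.67×10⁻⁸·22.90) = 1.580×10⁹ K⁴.
T = (1.580×10⁹)^(1/4).

T ≈ 199 K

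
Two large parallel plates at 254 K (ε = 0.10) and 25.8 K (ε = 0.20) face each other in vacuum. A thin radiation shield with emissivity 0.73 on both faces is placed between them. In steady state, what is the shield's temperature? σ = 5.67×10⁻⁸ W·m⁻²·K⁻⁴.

In steady state the net flux on the hot side equals that on the cold side.
σ(T₁⁴−T_s⁴)/D₁ = σ(T_s⁴−T₂⁴)/D₂, with D₁ = 1/ε₁+1/ε_s−1 = 10.37, D₂ = 1/ε_s+1/ε₂−1 = 5.370.
Solve for T_s⁴: T_s⁴ = (D₂·T₁⁴ + D₁·T₂⁴)/(D₁+D₂) = 1.420×10⁹ K⁴.

T_s ≈ 194 K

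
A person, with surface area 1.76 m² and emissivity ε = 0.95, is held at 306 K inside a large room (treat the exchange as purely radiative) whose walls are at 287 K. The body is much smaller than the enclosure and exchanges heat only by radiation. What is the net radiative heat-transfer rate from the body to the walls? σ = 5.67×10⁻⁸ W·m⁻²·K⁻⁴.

P_net ≈ 188 W

For a small grey body in a large enclosure: P_net = εσA(T_body⁴ − T_wall⁴).
A = 1.76 m²; T_body⁴ − T_wall⁴ = 8.768×10⁹ − 6.785×10⁹ = 1.983×10⁹ K⁴.
|P_net| = 0.95·5.67×10⁻⁸·1.760·1.983×10⁹.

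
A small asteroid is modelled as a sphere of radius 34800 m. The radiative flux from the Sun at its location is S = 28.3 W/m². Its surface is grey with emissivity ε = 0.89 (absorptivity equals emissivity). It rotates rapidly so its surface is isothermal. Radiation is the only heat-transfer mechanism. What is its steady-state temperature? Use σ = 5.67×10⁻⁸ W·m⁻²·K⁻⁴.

At equilibrium, absorbed power = emitted power.
Absorbing cross-section = πr² = 3.805×10⁹ m²; emitting surface = 4πr² = 1.522×10¹⁰ m² (ratio 4).
εS·A_cross = εσ·A_surf·T⁴  ⇒  T⁴ = S/(4σ)   (ε cancels).
T⁴ = 28.3/(4·5.67×10⁻⁸) = 1.248×10⁸ K⁴.
T = (1.248×10⁸)^(1/4).

T ≈ 106 K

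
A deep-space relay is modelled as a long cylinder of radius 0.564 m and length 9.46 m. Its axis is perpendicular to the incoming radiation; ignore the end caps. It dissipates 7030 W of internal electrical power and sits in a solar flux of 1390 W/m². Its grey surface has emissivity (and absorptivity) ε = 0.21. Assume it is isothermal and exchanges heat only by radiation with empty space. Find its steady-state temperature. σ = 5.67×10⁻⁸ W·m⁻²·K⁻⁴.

At steady state, absorbed solar power + internal power = radiated power.
Absorbed: α·S·A_cross = 0.21·1390·10.67 = 3115 W (cross-section 2rL).
Total input = 3115 + 7030 = 10140 W.
Radiated: εσ·A_surf·T⁴ with A_surf = 2πrL = 33.52 m².
T⁴ = 10140/(0.21·5.67×10⁻⁸·33.52) = 2.542×10¹⁰ K⁴.

T ≈ 399 K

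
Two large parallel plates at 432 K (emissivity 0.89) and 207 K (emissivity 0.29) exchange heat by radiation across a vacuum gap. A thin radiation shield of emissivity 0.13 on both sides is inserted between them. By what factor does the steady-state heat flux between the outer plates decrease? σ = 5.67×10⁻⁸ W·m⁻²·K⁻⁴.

factor ≈ 5.03

Without shield: q₀ = σΔ(T⁴)/(1/ε₁+1/ε₂−1) with denominator 3.572.
With shield the two gaps are in series; the resistances add: (1/ε₁+1/ε_s−1)+(1/ε_s+1/ε₂−1) = 7.816+10.14 = 17.96.
Heat-flux ratio q₀/q = 17.96/3.572.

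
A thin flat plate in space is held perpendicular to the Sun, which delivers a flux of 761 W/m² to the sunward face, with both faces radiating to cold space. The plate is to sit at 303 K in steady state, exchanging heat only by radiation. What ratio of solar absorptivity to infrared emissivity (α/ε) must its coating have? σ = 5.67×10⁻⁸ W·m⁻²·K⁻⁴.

α/ε ≈ 1.26

Balance: αS·A = εσ·2A·T⁴ ⇒ α/ε = 2σT⁴/S.
α/ε = 2·5.67×10⁻⁸·(303)⁴/761 = 2·5.67×10⁻⁸·8.429×10⁹/761.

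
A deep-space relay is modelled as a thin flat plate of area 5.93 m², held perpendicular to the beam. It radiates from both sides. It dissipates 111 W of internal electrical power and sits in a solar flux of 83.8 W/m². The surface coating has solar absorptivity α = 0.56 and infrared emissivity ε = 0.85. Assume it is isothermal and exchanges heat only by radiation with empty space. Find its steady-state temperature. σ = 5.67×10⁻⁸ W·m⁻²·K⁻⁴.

T ≈ 162 K

At steady state, absorbed solar power + internal power = radiated power.
Absorbed: α·S·A_cross = 0.56·83.8·5.930 = 278.3 W (cross-section A).
Total input = 278.3 + 111 = 389.3 W.
Radiated: εσ·A_surf·T⁴ with A_surf = 2A = 11.86 m².
T⁴ = 389.3/(0.85·5.67×10⁻⁸·11.86) = 6.810×10⁸ K⁴.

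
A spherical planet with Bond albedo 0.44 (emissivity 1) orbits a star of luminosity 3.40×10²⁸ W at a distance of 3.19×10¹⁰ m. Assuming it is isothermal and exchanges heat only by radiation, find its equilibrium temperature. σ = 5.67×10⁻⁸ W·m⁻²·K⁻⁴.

T ≈ 1600 K

First find the stellar flux at distance d: S = L/(4πd²) = 3.40×10²⁸/(4π·(3.19×10¹⁰)²) = 2.659×10⁶ W/m².
For an isothermal sphere, absorbed (1−a)S·πr² = emitted σ·4πr²·T⁴, so T⁴ = (1−a)S/(4σ).
T⁴ = 0.560·2.659×10⁶/(4·5.67×10⁻⁸) = 6.565×10¹² K⁴.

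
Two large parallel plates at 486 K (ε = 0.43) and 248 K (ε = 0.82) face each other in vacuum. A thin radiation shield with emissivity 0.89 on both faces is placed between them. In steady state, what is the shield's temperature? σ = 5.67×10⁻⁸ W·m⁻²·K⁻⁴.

T_s ≈ 386 K

In steady state the net flux on the hot side equals that on the cold side.
σ(T₁⁴−T_s⁴)/D₁ = σ(T_s⁴−T₂⁴)/D₂, with D₁ = 1/ε₁+1/ε_s−1 = 2.449, D₂ = 1/ε_s+1/ε₂−1 = 1.343.
Solve for T_s⁴: T_s⁴ = (D₂·T₁⁴ + D₁·T₂⁴)/(D₁+D₂) = 2.220×10¹⁰ K⁴.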